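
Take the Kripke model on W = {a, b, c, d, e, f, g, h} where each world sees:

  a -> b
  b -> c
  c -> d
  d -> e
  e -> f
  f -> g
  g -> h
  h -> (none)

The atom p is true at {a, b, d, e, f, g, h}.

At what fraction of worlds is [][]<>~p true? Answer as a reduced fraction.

a: successors {b}; []<>~p there: b:F. ✗
b: successors {c}; []<>~p there: c:F. ✗
c: successors {d}; []<>~p there: d:F. ✗
d: successors {e}; []<>~p there: e:F. ✗
e: successors {f}; []<>~p there: f:F. ✗
f: successors {g}; []<>~p there: g:F. ✗
g: successors {h}; []<>~p there: h:T. ✓
h: no successors, so [][]<>~p holds vacuously. ✓
That's 2 of 8 worlds, so 2/8 = 1/4.

1/4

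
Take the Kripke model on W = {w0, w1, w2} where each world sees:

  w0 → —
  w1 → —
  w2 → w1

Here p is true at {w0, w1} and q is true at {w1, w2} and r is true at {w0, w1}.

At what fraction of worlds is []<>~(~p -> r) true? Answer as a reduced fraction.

w0: no successors, so []<>~(~p -> r) holds vacuously. ✓
w1: no successors, so []<>~(~p -> r) holds vacuously. ✓
w2: successors {w1}; <>~(~p -> r) there: w1:F. ✗
That's 2 of 3 worlds, so 2/3.

2/3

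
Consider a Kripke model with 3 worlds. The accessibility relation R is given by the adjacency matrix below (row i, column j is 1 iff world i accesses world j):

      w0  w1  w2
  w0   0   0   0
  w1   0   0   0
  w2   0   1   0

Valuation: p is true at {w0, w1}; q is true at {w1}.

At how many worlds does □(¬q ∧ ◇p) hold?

2

w0: no successors, so □(¬q ∧ ◇p) holds vacuously. ✓
w1: no successors, so □(¬q ∧ ◇p) holds vacuously. ✓
w2: successors {w1}; ¬q ∧ ◇p there: w1:F. ✗
Satisfying worlds: {w0, w1}.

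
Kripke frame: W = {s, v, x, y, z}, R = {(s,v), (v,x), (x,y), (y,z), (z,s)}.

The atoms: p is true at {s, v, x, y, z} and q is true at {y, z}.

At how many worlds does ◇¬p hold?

0

s: successors {v}; ¬p there: v:F. ✗
v: successors {x}; ¬p there: x:F. ✗
x: successors {y}; ¬p there: y:F. ✗
y: successors {z}; ¬p there: z:F. ✗
z: successors {s}; ¬p there: s:F. ✗
Satisfying worlds: ∅.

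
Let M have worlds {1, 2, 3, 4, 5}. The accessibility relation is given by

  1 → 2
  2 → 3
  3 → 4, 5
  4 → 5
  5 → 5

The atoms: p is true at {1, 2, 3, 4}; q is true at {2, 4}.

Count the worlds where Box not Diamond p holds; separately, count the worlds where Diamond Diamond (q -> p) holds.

3 and 5

For Box not Diamond p:
1: successors {2}; not Diamond p there: 2:F. ✗
2: successors {3}; not Diamond p there: 3:F. ✗
3: successors {4, 5}; not Diamond p there: 4:T, 5:T. ✓
4: successors {5}; not Diamond p there: 5:T. ✓
5: successors {5}; not Diamond p there: 5:T. ✓
— 3 worlds.
For Diamond Diamond (q -> p):
1: successors {2}; Diamond (q -> p) there: 2:T. ✓
2: successors {3}; Diamond (q -> p) there: 3:T. ✓
3: successors {4, 5}; Diamond (q -> p) there: 4:T, 5:T. ✓
4: successors {5}; Diamond (q -> p) there: 5:T. ✓
5: successors {5}; Diamond (q -> p) there: 5:T. ✓
— 5 worlds.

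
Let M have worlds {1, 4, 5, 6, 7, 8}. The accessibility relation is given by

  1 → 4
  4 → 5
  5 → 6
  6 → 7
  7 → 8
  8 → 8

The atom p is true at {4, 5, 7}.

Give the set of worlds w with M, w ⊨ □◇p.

1: successors {4}; ◇p there: 4:T. ✓
4: successors {5}; ◇p there: 5:F. ✗
5: successors {6}; ◇p there: 6:T. ✓
6: successors {7}; ◇p there: 7:F. ✗
7: successors {8}; ◇p there: 8:F. ✗
8: successors {8}; ◇p there: 8:F. ✗

{1, 5}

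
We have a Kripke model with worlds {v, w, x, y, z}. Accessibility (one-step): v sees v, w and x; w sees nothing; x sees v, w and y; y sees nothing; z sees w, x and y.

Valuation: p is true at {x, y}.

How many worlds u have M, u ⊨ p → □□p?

v: p is F, □□p is F. ✓
w: p is F, □□p is T. ✓
x: p is T, □□p is F. ✗
y: p is T, □□p is T. ✓
z: p is F, □□p is F. ✓
Satisfying worlds: {v, w, y, z}.

4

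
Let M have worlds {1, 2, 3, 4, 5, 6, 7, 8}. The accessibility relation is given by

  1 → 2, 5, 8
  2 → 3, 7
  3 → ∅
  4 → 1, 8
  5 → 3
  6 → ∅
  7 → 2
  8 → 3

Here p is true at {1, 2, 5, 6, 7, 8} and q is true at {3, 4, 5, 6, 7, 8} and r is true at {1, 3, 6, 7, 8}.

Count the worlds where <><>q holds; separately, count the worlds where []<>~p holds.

3 and 4

For <><>q:
1: successors {2, 5, 8}; <>q there: 2:T, 5:T, 8:T. ✓
2: successors {3, 7}; <>q there: 3:F, 7:F. ✗
3: no successors, so <><>q fails. ✗
4: successors {1, 8}; <>q there: 1:T, 8:T. ✓
5: successors {3}; <>q there: 3:F. ✗
6: no successors, so <><>q fails. ✗
7: successors {2}; <>q there: 2:T. ✓
8: successors {3}; <>q there: 3:F. ✗
— 3 worlds.
For []<>~p:
1: successors {2, 5, 8}; <>~p there: 2:T, 5:T, 8:T. ✓
2: successors {3, 7}; <>~p there: 3:F, 7:F. ✗
3: no successors, so []<>~p holds vacuously. ✓
4: successors {1, 8}; <>~p there: 1:F, 8:T. ✗
5: successors {3}; <>~p there: 3:F. ✗
6: no successors, so []<>~p holds vacuously. ✓
7: successors {2}; <>~p there: 2:T. ✓
8: successors {3}; <>~p there: 3:F. ✗
— 4 worlds.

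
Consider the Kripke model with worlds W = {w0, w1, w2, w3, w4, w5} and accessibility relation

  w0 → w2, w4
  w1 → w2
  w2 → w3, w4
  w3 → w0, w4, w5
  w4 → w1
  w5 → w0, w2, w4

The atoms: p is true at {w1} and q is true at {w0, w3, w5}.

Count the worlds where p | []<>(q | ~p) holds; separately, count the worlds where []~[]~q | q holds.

For p | []<>(q | ~p):
w0: p is F, []<>(q | ~p) is F. ✗
w1: p is T, []<>(q | ~p) is T. ✓
w2: p is F, []<>(q | ~p) is F. ✗
w3: p is F, []<>(q | ~p) is F. ✗
w4: p is F, []<>(q | ~p) is T. ✓
w5: p is F, []<>(q | ~p) is F. ✗
— 2 worlds.
For []~[]~q | q:
w0: []~[]~q is F, q is T. ✓
w1: []~[]~q is T, q is F. ✓
w2: []~[]~q is F, q is F. ✗
w3: []~[]~q is F, q is T. ✓
w4: []~[]~q is F, q is F. ✗
w5: []~[]~q is F, q is T. ✓
— 4 worlds.

2 and 4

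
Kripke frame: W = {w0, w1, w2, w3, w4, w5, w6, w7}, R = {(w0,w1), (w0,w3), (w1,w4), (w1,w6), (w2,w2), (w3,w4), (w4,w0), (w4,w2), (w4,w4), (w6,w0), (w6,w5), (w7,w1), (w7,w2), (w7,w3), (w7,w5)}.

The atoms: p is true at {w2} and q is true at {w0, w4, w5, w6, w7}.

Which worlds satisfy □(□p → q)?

{w0, w1, w3, w5, w6}

w0: successors {w1, w3}; □p → q there: w1:T, w3:T. ✓
w1: successors {w4, w6}; □p → q there: w4:T, w6:T. ✓
w2: successors {w2}; □p → q there: w2:F. ✗
w3: successors {w4}; □p → q there: w4:T. ✓
w4: successors {w0, w2, w4}; □p → q there: w0:T, w2:F, w4:T. ✗
w5: no successors, so □(□p → q) holds vacuously. ✓
w6: successors {w0, w5}; □p → q there: w0:T, w5:T. ✓
w7: successors {w1, w2, w3, w5}; □p → q there: w1:T, w2:F, w3:T, w5:T. ✗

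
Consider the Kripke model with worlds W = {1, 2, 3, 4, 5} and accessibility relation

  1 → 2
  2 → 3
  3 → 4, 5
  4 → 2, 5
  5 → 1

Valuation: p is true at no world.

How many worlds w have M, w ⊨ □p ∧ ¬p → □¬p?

1: □p ∧ ¬p is F, □¬p is T. ✓
2: □p ∧ ¬p is F, □¬p is T. ✓
3: □p ∧ ¬p is F, □¬p is T. ✓
4: □p ∧ ¬p is F, □¬p is T. ✓
5: □p ∧ ¬p is F, □¬p is T. ✓
Satisfying worlds: {1, 2, 3, 4, 5}.

5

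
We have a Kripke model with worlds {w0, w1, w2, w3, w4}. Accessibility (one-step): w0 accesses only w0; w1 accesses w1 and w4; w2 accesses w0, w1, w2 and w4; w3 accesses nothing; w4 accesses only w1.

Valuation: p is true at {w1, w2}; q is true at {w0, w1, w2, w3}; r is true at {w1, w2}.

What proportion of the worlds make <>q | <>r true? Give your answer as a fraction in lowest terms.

w0: <>q is T, <>r is F. ✓
w1: <>q is T, <>r is T. ✓
w2: <>q is T, <>r is T. ✓
w3: <>q is F, <>r is F. ✗
w4: <>q is T, <>r is T. ✓
That's 4 of 5 worlds, so 4/5.

4/5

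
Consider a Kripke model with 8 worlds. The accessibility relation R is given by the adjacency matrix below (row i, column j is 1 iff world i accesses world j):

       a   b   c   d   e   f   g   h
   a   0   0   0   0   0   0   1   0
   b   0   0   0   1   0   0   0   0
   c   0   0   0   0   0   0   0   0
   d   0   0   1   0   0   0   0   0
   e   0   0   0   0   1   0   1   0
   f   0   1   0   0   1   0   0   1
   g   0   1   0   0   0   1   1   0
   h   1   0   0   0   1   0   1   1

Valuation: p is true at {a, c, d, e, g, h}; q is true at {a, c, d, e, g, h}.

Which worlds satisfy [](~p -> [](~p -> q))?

{a, b, c, d, e, f, h}

a: successors {g}; ~p -> [](~p -> q) there: g:T. ✓
b: successors {d}; ~p -> [](~p -> q) there: d:T. ✓
c: no successors, so [](~p -> [](~p -> q)) holds vacuously. ✓
d: successors {c}; ~p -> [](~p -> q) there: c:T. ✓
e: successors {e, g}; ~p -> [](~p -> q) there: e:T, g:T. ✓
f: successors {b, e, h}; ~p -> [](~p -> q) there: b:T, e:T, h:T. ✓
g: successors {b, f, g}; ~p -> [](~p -> q) there: b:T, f:F, g:T. ✗
h: successors {a, e, g, h}; ~p -> [](~p -> q) there: a:T, e:T, g:T, h:T. ✓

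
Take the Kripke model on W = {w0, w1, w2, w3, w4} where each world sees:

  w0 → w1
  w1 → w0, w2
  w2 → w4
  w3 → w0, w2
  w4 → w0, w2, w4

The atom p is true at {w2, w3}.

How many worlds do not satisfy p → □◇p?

1

w0: p is F, □◇p is T. ✓
w1: p is F, □◇p is F. ✓
w2: p is T, □◇p is T. ✓
w3: p is T, □◇p is F. ✗
w4: p is F, □◇p is F. ✓
Satisfying worlds: {w0, w1, w2, w4}.
So p → □◇p fails at the other 1 world.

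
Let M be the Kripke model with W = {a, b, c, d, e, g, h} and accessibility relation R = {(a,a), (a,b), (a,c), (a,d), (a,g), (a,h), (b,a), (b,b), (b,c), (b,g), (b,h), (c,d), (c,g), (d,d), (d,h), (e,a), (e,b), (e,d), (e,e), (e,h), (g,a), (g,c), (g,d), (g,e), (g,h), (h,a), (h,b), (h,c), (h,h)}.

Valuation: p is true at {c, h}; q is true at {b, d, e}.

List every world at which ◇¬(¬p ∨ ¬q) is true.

∅

a: successors {a, b, c, d, g, h}; ¬(¬p ∨ ¬q) there: a:F, b:F, c:F, d:F, g:F, h:F. ✗
b: successors {a, b, c, g, h}; ¬(¬p ∨ ¬q) there: a:F, b:F, c:F, g:F, h:F. ✗
c: successors {d, g}; ¬(¬p ∨ ¬q) there: d:F, g:F. ✗
d: successors {d, h}; ¬(¬p ∨ ¬q) there: d:F, h:F. ✗
e: successors {a, b, d, e, h}; ¬(¬p ∨ ¬q) there: a:F, b:F, d:F, e:F, h:F. ✗
g: successors {a, c, d, e, h}; ¬(¬p ∨ ¬q) there: a:F, c:F, d:F, e:F, h:F. ✗
h: successors {a, b, c, h}; ¬(¬p ∨ ¬q) there: a:F, b:F, c:F, h:F. ✗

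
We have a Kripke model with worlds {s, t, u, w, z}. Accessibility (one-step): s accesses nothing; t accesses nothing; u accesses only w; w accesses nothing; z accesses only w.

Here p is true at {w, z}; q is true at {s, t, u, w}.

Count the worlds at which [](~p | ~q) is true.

3

s: no successors, so [](~p | ~q) holds vacuously. ✓
t: no successors, so [](~p | ~q) holds vacuously. ✓
u: successors {w}; ~p | ~q there: w:F. ✗
w: no successors, so [](~p | ~q) holds vacuously. ✓
z: successors {w}; ~p | ~q there: w:F. ✗
Satisfying worlds: {s, t, w}.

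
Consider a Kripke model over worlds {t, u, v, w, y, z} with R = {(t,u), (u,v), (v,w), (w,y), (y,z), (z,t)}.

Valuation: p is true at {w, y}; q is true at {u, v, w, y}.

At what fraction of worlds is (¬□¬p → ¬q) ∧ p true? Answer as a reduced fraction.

1/6

t: ¬□¬p → ¬q is T, p is F. ✗
u: ¬□¬p → ¬q is T, p is F. ✗
v: ¬□¬p → ¬q is F, p is F. ✗
w: ¬□¬p → ¬q is F, p is T. ✗
y: ¬□¬p → ¬q is T, p is T. ✓
z: ¬□¬p → ¬q is T, p is F. ✗
That's 1 of 6 worlds, so 1/6.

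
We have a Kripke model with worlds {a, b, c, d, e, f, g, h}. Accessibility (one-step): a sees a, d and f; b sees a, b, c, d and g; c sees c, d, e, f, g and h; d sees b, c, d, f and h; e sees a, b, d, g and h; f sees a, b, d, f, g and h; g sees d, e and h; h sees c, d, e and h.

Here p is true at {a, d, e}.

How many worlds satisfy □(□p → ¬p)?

a: successors {a, d, f}; □p → ¬p there: a:T, d:T, f:T. ✓
b: successors {a, b, c, d, g}; □p → ¬p there: a:T, b:T, c:T, d:T, g:T. ✓
c: successors {c, d, e, f, g, h}; □p → ¬p there: c:T, d:T, e:T, f:T, g:T, h:T. ✓
d: successors {b, c, d, f, h}; □p → ¬p there: b:T, c:T, d:T, f:T, h:T. ✓
e: successors {a, b, d, g, h}; □p → ¬p there: a:T, b:T, d:T, g:T, h:T. ✓
f: successors {a, b, d, f, g, h}; □p → ¬p there: a:T, b:T, d:T, f:T, g:T, h:T. ✓
g: successors {d, e, h}; □p → ¬p there: d:T, e:T, h:T. ✓
h: successors {c, d, e, h}; □p → ¬p there: c:T, d:T, e:T, h:T. ✓
Satisfying worlds: {a, b, c, d, e, f, g, h}.

8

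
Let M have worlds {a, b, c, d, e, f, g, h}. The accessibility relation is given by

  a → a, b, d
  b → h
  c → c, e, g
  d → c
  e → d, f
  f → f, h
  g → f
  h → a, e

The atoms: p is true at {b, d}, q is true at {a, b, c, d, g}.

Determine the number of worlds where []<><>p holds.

a: successors {a, b, d}; <><>p there: a:T, b:F, d:F. ✗
b: successors {h}; <><>p there: h:T. ✓
c: successors {c, e, g}; <><>p there: c:T, e:F, g:F. ✗
d: successors {c}; <><>p there: c:T. ✓
e: successors {d, f}; <><>p there: d:F, f:F. ✗
f: successors {f, h}; <><>p there: f:F, h:T. ✗
g: successors {f}; <><>p there: f:F. ✗
h: successors {a, e}; <><>p there: a:T, e:F. ✗
Satisfying worlds: {b, d}.

2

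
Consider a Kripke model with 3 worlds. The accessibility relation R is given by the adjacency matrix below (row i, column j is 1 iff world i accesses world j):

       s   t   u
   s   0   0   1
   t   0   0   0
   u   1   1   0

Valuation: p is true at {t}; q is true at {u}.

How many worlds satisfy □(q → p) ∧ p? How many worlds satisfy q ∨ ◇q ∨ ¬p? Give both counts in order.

For □(q → p) ∧ p:
s: □(q → p) is F, p is F. ✗
t: □(q → p) is T, p is T. ✓
u: □(q → p) is T, p is F. ✗
— 1 world.
For q ∨ ◇q ∨ ¬p:
s: q ∨ ◇q is T, ¬p is T. ✓
t: q ∨ ◇q is F, ¬p is F. ✗
u: q ∨ ◇q is T, ¬p is T. ✓
— 2 worlds.

1 and 2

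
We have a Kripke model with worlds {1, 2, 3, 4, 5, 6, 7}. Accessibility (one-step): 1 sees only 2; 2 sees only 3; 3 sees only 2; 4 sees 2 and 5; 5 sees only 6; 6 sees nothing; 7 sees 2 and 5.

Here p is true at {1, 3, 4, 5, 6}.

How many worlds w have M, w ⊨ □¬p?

1: successors {2}; ¬p there: 2:T. ✓
2: successors {3}; ¬p there: 3:F. ✗
3: successors {2}; ¬p there: 2:T. ✓
4: successors {2, 5}; ¬p there: 2:T, 5:F. ✗
5: successors {6}; ¬p there: 6:F. ✗
6: no successors, so □¬p holds vacuously. ✓
7: successors {2, 5}; ¬p there: 2:T, 5:F. ✗
Satisfying worlds: {1, 3, 6}.

3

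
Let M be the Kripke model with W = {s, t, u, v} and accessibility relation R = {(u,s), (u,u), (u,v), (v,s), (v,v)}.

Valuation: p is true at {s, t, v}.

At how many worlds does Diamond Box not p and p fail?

s: Diamond Box not p is F, p is T. ✗
t: Diamond Box not p is F, p is T. ✗
u: Diamond Box not p is T, p is F. ✗
v: Diamond Box not p is T, p is T. ✓
Satisfying worlds: {v}.
So Diamond Box not p and p fails at the other 3 worlds.

3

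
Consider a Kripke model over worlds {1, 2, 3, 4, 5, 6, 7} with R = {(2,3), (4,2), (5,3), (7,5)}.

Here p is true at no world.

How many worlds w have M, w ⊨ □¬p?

7

1: no successors, so □¬p holds vacuously. ✓
2: successors {3}; ¬p there: 3:T. ✓
3: no successors, so □¬p holds vacuously. ✓
4: successors {2}; ¬p there: 2:T. ✓
5: successors {3}; ¬p there: 3:T. ✓
6: no successors, so □¬p holds vacuously. ✓
7: successors {5}; ¬p there: 5:T. ✓
Satisfying worlds: {1, 2, 3, 4, 5, 6, 7}.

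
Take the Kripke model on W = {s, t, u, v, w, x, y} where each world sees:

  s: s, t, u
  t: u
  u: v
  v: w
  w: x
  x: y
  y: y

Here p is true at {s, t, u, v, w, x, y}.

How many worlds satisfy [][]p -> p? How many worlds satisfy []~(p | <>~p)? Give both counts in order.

For [][]p -> p:
s: [][]p is T, p is T. ✓
t: [][]p is T, p is T. ✓
u: [][]p is T, p is T. ✓
v: [][]p is T, p is T. ✓
w: [][]p is T, p is T. ✓
x: [][]p is T, p is T. ✓
y: [][]p is T, p is T. ✓
— 7 worlds.
For []~(p | <>~p):
s: successors {s, t, u}; ~(p | <>~p) there: s:F, t:F, u:F. ✗
t: successors {u}; ~(p | <>~p) there: u:F. ✗
u: successors {v}; ~(p | <>~p) there: v:F. ✗
v: successors {w}; ~(p | <>~p) there: w:F. ✗
w: successors {x}; ~(p | <>~p) there: x:F. ✗
x: successors {y}; ~(p | <>~p) there: y:F. ✗
y: successors {y}; ~(p | <>~p) there: y:F. ✗
— 0 worlds.

7 and 0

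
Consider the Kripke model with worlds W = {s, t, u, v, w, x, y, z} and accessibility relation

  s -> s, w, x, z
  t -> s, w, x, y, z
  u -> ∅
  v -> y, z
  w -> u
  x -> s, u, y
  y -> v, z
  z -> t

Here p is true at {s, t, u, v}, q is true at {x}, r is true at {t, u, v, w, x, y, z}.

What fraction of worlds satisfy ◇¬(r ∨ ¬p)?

3/8

s: successors {s, w, x, z}; ¬(r ∨ ¬p) there: s:T, w:F, x:F, z:F. ✓
t: successors {s, w, x, y, z}; ¬(r ∨ ¬p) there: s:T, w:F, x:F, y:F, z:F. ✓
u: no successors, so ◇¬(r ∨ ¬p) fails. ✗
v: successors {y, z}; ¬(r ∨ ¬p) there: y:F, z:F. ✗
w: successors {u}; ¬(r ∨ ¬p) there: u:F. ✗
x: successors {s, u, y}; ¬(r ∨ ¬p) there: s:T, u:F, y:F. ✓
y: successors {v, z}; ¬(r ∨ ¬p) there: v:F, z:F. ✗
z: successors {t}; ¬(r ∨ ¬p) there: t:F. ✗
That's 3 of 8 worlds, so 3/8.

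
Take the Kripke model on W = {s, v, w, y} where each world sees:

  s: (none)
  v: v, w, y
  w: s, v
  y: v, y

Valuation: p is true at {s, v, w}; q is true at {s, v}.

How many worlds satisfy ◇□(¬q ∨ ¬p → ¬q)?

3

s: no successors, so ◇□(¬q ∨ ¬p → ¬q) fails. ✗
v: successors {v, w, y}; □(¬q ∨ ¬p → ¬q) there: v:T, w:T, y:T. ✓
w: successors {s, v}; □(¬q ∨ ¬p → ¬q) there: s:T, v:T. ✓
y: successors {v, y}; □(¬q ∨ ¬p → ¬q) there: v:T, y:T. ✓
Satisfying worlds: {v, w, y}.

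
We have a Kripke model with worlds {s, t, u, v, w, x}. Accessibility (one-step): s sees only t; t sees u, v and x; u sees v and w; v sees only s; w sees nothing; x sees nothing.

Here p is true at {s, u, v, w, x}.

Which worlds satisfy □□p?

{s, t, u, w, x}

s: successors {t}; □p there: t:T. ✓
t: successors {u, v, x}; □p there: u:T, v:T, x:T. ✓
u: successors {v, w}; □p there: v:T, w:T. ✓
v: successors {s}; □p there: s:F. ✗
w: no successors, so □□p holds vacuously. ✓
x: no successors, so □□p holds vacuously. ✓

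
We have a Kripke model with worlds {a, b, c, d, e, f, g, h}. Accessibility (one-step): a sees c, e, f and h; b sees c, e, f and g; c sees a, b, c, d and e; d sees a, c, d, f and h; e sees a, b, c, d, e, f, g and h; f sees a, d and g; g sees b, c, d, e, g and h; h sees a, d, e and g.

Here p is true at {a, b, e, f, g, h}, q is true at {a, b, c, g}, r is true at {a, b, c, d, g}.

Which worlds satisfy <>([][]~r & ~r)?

∅

a: successors {c, e, f, h}; [][]~r & ~r there: c:F, e:F, f:F, h:F. ✗
b: successors {c, e, f, g}; [][]~r & ~r there: c:F, e:F, f:F, g:F. ✗
c: successors {a, b, c, d, e}; [][]~r & ~r there: a:F, b:F, c:F, d:F, e:F. ✗
d: successors {a, c, d, f, h}; [][]~r & ~r there: a:F, c:F, d:F, f:F, h:F. ✗
e: successors {a, b, c, d, e, f, g, h}; [][]~r & ~r there: a:F, b:F, c:F, d:F, e:F, f:F, g:F, h:F. ✗
f: successors {a, d, g}; [][]~r & ~r there: a:F, d:F, g:F. ✗
g: successors {b, c, d, e, g, h}; [][]~r & ~r there: b:F, c:F, d:F, e:F, g:F, h:F. ✗
h: successors {a, d, e, g}; [][]~r & ~r there: a:F, d:F, e:F, g:F. ✗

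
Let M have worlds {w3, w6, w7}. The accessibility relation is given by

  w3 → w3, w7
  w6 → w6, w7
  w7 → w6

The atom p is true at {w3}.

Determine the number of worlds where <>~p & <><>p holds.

w3: <>~p is T, <><>p is T. ✓
w6: <>~p is T, <><>p is F. ✗
w7: <>~p is T, <><>p is F. ✗
Satisfying worlds: {w3}.

1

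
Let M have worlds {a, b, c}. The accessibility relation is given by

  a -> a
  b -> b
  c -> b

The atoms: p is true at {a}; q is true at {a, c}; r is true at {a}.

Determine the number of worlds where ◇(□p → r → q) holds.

a: successors {a}; □p → r → q there: a:T. ✓
b: successors {b}; □p → r → q there: b:T. ✓
c: successors {b}; □p → r → q there: b:T. ✓
Satisfying worlds: {a, b, c}.

3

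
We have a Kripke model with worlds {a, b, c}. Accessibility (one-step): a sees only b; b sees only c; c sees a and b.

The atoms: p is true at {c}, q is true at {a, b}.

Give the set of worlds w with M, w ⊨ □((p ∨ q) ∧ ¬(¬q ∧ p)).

{a, c}

a: successors {b}; (p ∨ q) ∧ ¬(¬q ∧ p) there: b:T. ✓
b: successors {c}; (p ∨ q) ∧ ¬(¬q ∧ p) there: c:F. ✗
c: successors {a, b}; (p ∨ q) ∧ ¬(¬q ∧ p) there: a:T, b:T. ✓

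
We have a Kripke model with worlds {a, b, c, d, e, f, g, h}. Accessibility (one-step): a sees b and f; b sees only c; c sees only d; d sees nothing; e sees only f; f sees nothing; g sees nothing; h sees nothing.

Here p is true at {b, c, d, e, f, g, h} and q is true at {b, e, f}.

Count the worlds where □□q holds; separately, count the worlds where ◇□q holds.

6 and 3

For □□q:
a: successors {b, f}; □q there: b:F, f:T. ✗
b: successors {c}; □q there: c:F. ✗
c: successors {d}; □q there: d:T. ✓
d: no successors, so □□q holds vacuously. ✓
e: successors {f}; □q there: f:T. ✓
f: no successors, so □□q holds vacuously. ✓
g: no successors, so □□q holds vacuously. ✓
h: no successors, so □□q holds vacuously. ✓
— 6 worlds.
For ◇□q:
a: successors {b, f}; □q there: b:F, f:T. ✓
b: successors {c}; □q there: c:F. ✗
c: successors {d}; □q there: d:T. ✓
d: no successors, so ◇□q fails. ✗
e: successors {f}; □q there: f:T. ✓
f: no successors, so ◇□q fails. ✗
g: no successors, so ◇□q fails. ✗
h: no successors, so ◇□q fails. ✗
— 3 worlds.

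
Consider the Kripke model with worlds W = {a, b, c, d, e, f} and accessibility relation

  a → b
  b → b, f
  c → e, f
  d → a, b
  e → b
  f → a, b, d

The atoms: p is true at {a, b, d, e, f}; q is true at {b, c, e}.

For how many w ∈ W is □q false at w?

a: successors {b}; q there: b:T. ✓
b: successors {b, f}; q there: b:T, f:F. ✗
c: successors {e, f}; q there: e:T, f:F. ✗
d: successors {a, b}; q there: a:F, b:T. ✗
e: successors {b}; q there: b:T. ✓
f: successors {a, b, d}; q there: a:F, b:T, d:F. ✗
Satisfying worlds: {a, e}.
So □q fails at the other 4 worlds.

4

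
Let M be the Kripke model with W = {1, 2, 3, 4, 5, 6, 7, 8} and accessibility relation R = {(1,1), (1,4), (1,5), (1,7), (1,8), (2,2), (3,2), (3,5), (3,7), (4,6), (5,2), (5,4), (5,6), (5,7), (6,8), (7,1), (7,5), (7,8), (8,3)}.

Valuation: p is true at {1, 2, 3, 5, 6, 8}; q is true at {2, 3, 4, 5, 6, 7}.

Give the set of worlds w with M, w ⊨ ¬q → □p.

1: ¬q is T, □p is F. ✗
2: ¬q is F, □p is T. ✓
3: ¬q is F, □p is F. ✓
4: ¬q is F, □p is T. ✓
5: ¬q is F, □p is F. ✓
6: ¬q is F, □p is T. ✓
7: ¬q is F, □p is T. ✓
8: ¬q is T, □p is T. ✓

{2, 3, 4, 5, 6, 7, 8}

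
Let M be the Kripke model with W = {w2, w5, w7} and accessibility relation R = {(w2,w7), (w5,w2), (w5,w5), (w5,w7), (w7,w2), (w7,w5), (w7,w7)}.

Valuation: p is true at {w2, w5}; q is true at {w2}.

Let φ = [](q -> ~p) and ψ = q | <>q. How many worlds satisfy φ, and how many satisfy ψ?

For [](q -> ~p):
w2: successors {w7}; q -> ~p there: w7:T. ✓
w5: successors {w2, w5, w7}; q -> ~p there: w2:F, w5:T, w7:T. ✗
w7: successors {w2, w5, w7}; q -> ~p there: w2:F, w5:T, w7:T. ✗
— 1 world.
For q | <>q:
w2: q is T, <>q is F. ✓
w5: q is F, <>q is T. ✓
w7: q is F, <>q is T. ✓
— 3 worlds.

1 and 3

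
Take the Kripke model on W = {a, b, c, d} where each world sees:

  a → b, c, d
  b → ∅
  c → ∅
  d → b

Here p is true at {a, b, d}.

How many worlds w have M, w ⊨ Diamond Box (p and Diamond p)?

2

a: successors {b, c, d}; Box (p and Diamond p) there: b:T, c:T, d:F. ✓
b: no successors, so Diamond Box (p and Diamond p) fails. ✗
c: no successors, so Diamond Box (p and Diamond p) fails. ✗
d: successors {b}; Box (p and Diamond p) there: b:T. ✓
Satisfying worlds: {a, d}.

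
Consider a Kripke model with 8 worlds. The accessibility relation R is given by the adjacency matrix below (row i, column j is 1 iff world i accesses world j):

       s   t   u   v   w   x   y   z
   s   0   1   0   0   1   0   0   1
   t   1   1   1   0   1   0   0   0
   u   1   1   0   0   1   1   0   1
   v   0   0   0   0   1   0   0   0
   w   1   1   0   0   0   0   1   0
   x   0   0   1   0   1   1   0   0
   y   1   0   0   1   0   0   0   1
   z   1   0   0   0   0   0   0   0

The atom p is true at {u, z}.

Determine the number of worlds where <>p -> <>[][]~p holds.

4

s: <>p is T, <>[][]~p is F. ✗
t: <>p is T, <>[][]~p is F. ✗
u: <>p is T, <>[][]~p is F. ✗
v: <>p is F, <>[][]~p is F. ✓
w: <>p is F, <>[][]~p is F. ✓
x: <>p is T, <>[][]~p is F. ✗
y: <>p is T, <>[][]~p is T. ✓
z: <>p is F, <>[][]~p is F. ✓
Satisfying worlds: {v, w, y, z}.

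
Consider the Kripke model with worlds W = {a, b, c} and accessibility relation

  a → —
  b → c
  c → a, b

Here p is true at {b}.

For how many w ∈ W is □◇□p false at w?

1

a: no successors, so □◇□p holds vacuously. ✓
b: successors {c}; ◇□p there: c:T. ✓
c: successors {a, b}; ◇□p there: a:F, b:F. ✗
Satisfying worlds: {a, b}.
So □◇□p fails at the other 1 world.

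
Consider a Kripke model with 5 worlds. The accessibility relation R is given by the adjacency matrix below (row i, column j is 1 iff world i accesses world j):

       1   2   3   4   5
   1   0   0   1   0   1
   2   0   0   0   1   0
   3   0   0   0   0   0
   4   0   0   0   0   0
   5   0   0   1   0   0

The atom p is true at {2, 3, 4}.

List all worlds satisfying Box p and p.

1: Box p is F, p is F. ✗
2: Box p is T, p is T. ✓
3: Box p is T, p is T. ✓
4: Box p is T, p is T. ✓
5: Box p is T, p is F. ✗

{2, 3, 4}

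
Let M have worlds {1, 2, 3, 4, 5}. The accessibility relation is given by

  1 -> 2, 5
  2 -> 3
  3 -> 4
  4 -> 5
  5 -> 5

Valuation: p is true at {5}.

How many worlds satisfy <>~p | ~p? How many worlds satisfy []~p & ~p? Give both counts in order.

For <>~p | ~p:
1: <>~p is T, ~p is T. ✓
2: <>~p is T, ~p is T. ✓
3: <>~p is T, ~p is T. ✓
4: <>~p is F, ~p is T. ✓
5: <>~p is F, ~p is F. ✗
— 4 worlds.
For []~p & ~p:
1: []~p is F, ~p is T. ✗
2: []~p is T, ~p is T. ✓
3: []~p is T, ~p is T. ✓
4: []~p is F, ~p is T. ✗
5: []~p is F, ~p is F. ✗
— 2 worlds.

4 and 2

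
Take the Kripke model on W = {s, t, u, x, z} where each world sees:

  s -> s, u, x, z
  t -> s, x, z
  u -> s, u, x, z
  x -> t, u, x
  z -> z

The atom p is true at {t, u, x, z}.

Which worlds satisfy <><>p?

{s, t, u, x, z}

s: successors {s, u, x, z}; <>p there: s:T, u:T, x:T, z:T. ✓
t: successors {s, x, z}; <>p there: s:T, x:T, z:T. ✓
u: successors {s, u, x, z}; <>p there: s:T, u:T, x:T, z:T. ✓
x: successors {t, u, x}; <>p there: t:T, u:T, x:T. ✓
z: successors {z}; <>p there: z:T. ✓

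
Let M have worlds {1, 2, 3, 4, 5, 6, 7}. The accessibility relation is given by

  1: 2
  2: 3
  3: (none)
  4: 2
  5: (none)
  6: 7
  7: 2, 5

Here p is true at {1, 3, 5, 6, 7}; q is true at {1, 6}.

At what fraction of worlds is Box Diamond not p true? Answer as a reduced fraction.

3/7

1: successors {2}; Diamond not p there: 2:F. ✗
2: successors {3}; Diamond not p there: 3:F. ✗
3: no successors, so Box Diamond not p holds vacuously. ✓
4: successors {2}; Diamond not p there: 2:F. ✗
5: no successors, so Box Diamond not p holds vacuously. ✓
6: successors {7}; Diamond not p there: 7:T. ✓
7: successors {2, 5}; Diamond not p there: 2:F, 5:F. ✗
That's 3 of 7 worlds, so 3/7.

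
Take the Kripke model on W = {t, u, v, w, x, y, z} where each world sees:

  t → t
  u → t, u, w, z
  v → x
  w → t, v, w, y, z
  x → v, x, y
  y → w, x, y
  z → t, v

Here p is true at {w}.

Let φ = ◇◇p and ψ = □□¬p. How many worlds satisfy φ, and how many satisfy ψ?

4 and 3

For ◇◇p:
t: successors {t}; ◇p there: t:F. ✗
u: successors {t, u, w, z}; ◇p there: t:F, u:T, w:T, z:F. ✓
v: successors {x}; ◇p there: x:F. ✗
w: successors {t, v, w, y, z}; ◇p there: t:F, v:F, w:T, y:T, z:F. ✓
x: successors {v, x, y}; ◇p there: v:F, x:F, y:T. ✓
y: successors {w, x, y}; ◇p there: w:T, x:F, y:T. ✓
z: successors {t, v}; ◇p there: t:F, v:F. ✗
— 4 worlds.
For □□¬p:
t: successors {t}; □¬p there: t:T. ✓
u: successors {t, u, w, z}; □¬p there: t:T, u:F, w:F, z:T. ✗
v: successors {x}; □¬p there: x:T. ✓
w: successors {t, v, w, y, z}; □¬p there: t:T, v:T, w:F, y:F, z:T. ✗
x: successors {v, x, y}; □¬p there: v:T, x:T, y:F. ✗
y: successors {w, x, y}; □¬p there: w:F, x:T, y:F. ✗
z: successors {t, v}; □¬p there: t:T, v:T. ✓
— 3 worlds.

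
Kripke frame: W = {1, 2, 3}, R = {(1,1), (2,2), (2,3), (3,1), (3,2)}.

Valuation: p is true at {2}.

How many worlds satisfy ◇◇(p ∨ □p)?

2

1: successors {1}; ◇(p ∨ □p) there: 1:F. ✗
2: successors {2, 3}; ◇(p ∨ □p) there: 2:T, 3:T. ✓
3: successors {1, 2}; ◇(p ∨ □p) there: 1:F, 2:T. ✓
Satisfying worlds: {2, 3}.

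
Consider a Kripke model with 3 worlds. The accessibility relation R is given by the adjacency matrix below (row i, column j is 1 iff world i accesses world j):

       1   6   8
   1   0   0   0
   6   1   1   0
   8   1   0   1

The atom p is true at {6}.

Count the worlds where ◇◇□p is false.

1: no successors, so ◇◇□p fails. ✗
6: successors {1, 6}; ◇□p there: 1:F, 6:T. ✓
8: successors {1, 8}; ◇□p there: 1:F, 8:T. ✓
Satisfying worlds: {6, 8}.
So ◇◇□p fails at the other 1 world.

1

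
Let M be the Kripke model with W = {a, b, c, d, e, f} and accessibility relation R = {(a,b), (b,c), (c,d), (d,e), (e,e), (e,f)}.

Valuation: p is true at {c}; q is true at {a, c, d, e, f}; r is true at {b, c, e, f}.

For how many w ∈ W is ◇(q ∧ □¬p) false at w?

a: successors {b}; q ∧ □¬p there: b:F. ✗
b: successors {c}; q ∧ □¬p there: c:T. ✓
c: successors {d}; q ∧ □¬p there: d:T. ✓
d: successors {e}; q ∧ □¬p there: e:T. ✓
e: successors {e, f}; q ∧ □¬p there: e:T, f:T. ✓
f: no successors, so ◇(q ∧ □¬p) fails. ✗
Satisfying worlds: {b, c, d, e}.
So ◇(q ∧ □¬p) fails at the other 2 worlds.

2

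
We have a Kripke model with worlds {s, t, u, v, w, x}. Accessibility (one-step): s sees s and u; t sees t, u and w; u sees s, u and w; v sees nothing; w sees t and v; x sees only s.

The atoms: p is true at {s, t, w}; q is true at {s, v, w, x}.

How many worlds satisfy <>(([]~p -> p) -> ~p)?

4

s: successors {s, u}; ([]~p -> p) -> ~p there: s:F, u:T. ✓
t: successors {t, u, w}; ([]~p -> p) -> ~p there: t:F, u:T, w:F. ✓
u: successors {s, u, w}; ([]~p -> p) -> ~p there: s:F, u:T, w:F. ✓
v: no successors, so <>(([]~p -> p) -> ~p) fails. ✗
w: successors {t, v}; ([]~p -> p) -> ~p there: t:F, v:T. ✓
x: successors {s}; ([]~p -> p) -> ~p there: s:F. ✗
Satisfying worlds: {s, t, u, w}.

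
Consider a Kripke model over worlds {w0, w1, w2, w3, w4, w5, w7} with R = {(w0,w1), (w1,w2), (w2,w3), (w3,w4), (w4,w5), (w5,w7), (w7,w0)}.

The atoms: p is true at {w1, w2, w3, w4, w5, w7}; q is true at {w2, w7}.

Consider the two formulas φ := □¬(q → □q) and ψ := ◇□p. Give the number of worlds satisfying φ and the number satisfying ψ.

For □¬(q → □q):
w0: successors {w1}; ¬(q → □q) there: w1:F. ✗
w1: successors {w2}; ¬(q → □q) there: w2:T. ✓
w2: successors {w3}; ¬(q → □q) there: w3:F. ✗
w3: successors {w4}; ¬(q → □q) there: w4:F. ✗
w4: successors {w5}; ¬(q → □q) there: w5:F. ✗
w5: successors {w7}; ¬(q → □q) there: w7:T. ✓
w7: successors {w0}; ¬(q → □q) there: w0:F. ✗
— 2 worlds.
For ◇□p:
w0: successors {w1}; □p there: w1:T. ✓
w1: successors {w2}; □p there: w2:T. ✓
w2: successors {w3}; □p there: w3:T. ✓
w3: successors {w4}; □p there: w4:T. ✓
w4: successors {w5}; □p there: w5:T. ✓
w5: successors {w7}; □p there: w7:F. ✗
w7: successors {w0}; □p there: w0:T. ✓
— 6 worlds.

2 and 6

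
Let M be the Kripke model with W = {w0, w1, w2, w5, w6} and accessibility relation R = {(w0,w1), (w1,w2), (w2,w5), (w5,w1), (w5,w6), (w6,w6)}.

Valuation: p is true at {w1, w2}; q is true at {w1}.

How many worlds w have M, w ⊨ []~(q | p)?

w0: successors {w1}; ~(q | p) there: w1:F. ✗
w1: successors {w2}; ~(q | p) there: w2:F. ✗
w2: successors {w5}; ~(q | p) there: w5:T. ✓
w5: successors {w1, w6}; ~(q | p) there: w1:F, w6:T. ✗
w6: successors {w6}; ~(q | p) there: w6:T. ✓
Satisfying worlds: {w2, w6}.

2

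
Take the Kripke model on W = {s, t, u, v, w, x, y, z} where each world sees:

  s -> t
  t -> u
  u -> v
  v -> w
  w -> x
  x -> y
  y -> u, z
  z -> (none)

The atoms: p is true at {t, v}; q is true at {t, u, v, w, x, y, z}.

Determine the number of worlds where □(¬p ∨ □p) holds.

s: successors {t}; ¬p ∨ □p there: t:F. ✗
t: successors {u}; ¬p ∨ □p there: u:T. ✓
u: successors {v}; ¬p ∨ □p there: v:F. ✗
v: successors {w}; ¬p ∨ □p there: w:T. ✓
w: successors {x}; ¬p ∨ □p there: x:T. ✓
x: successors {y}; ¬p ∨ □p there: y:T. ✓
y: successors {u, z}; ¬p ∨ □p there: u:T, z:T. ✓
z: no successors, so □(¬p ∨ □p) holds vacuously. ✓
Satisfying worlds: {t, v, w, x, y, z}.

6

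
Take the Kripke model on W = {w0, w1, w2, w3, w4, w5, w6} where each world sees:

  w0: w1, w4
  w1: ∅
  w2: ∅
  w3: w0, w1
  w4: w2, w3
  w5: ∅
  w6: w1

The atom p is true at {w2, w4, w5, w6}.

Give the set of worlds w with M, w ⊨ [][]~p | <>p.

w0: [][]~p is F, <>p is T. ✓
w1: [][]~p is T, <>p is F. ✓
w2: [][]~p is T, <>p is F. ✓
w3: [][]~p is F, <>p is F. ✗
w4: [][]~p is T, <>p is T. ✓
w5: [][]~p is T, <>p is F. ✓
w6: [][]~p is T, <>p is F. ✓

{w0, w1, w2, w4, w5, w6}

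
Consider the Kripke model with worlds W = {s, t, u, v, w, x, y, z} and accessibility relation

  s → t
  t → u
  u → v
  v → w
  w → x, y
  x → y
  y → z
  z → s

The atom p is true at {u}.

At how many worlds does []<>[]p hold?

1

s: successors {t}; <>[]p there: t:F. ✗
t: successors {u}; <>[]p there: u:F. ✗
u: successors {v}; <>[]p there: v:F. ✗
v: successors {w}; <>[]p there: w:F. ✗
w: successors {x, y}; <>[]p there: x:F, y:F. ✗
x: successors {y}; <>[]p there: y:F. ✗
y: successors {z}; <>[]p there: z:F. ✗
z: successors {s}; <>[]p there: s:T. ✓
Satisfying worlds: {z}.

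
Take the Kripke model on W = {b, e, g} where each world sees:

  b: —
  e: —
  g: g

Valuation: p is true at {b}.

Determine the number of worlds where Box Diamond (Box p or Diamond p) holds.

2

b: no successors, so Box Diamond (Box p or Diamond p) holds vacuously. ✓
e: no successors, so Box Diamond (Box p or Diamond p) holds vacuously. ✓
g: successors {g}; Diamond (Box p or Diamond p) there: g:F. ✗
Satisfying worlds: {b, e}.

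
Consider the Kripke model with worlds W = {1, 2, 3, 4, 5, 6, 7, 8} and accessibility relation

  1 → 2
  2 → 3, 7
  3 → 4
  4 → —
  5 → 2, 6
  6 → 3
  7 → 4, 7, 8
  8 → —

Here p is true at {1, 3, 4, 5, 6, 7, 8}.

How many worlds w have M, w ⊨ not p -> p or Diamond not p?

7

1: not p is F, p or Diamond not p is T. ✓
2: not p is T, p or Diamond not p is F. ✗
3: not p is F, p or Diamond not p is T. ✓
4: not p is F, p or Diamond not p is T. ✓
5: not p is F, p or Diamond not p is T. ✓
6: not p is F, p or Diamond not p is T. ✓
7: not p is F, p or Diamond not p is T. ✓
8: not p is F, p or Diamond not p is T. ✓
Satisfying worlds: {1, 3, 4, 5, 6, 7, 8}.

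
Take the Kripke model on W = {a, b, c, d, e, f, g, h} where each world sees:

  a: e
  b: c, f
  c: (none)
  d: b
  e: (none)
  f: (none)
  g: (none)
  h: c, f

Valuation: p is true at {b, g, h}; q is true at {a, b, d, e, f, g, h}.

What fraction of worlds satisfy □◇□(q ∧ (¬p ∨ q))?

5/8

a: successors {e}; ◇□(q ∧ (¬p ∨ q)) there: e:F. ✗
b: successors {c, f}; ◇□(q ∧ (¬p ∨ q)) there: c:F, f:F. ✗
c: no successors, so □◇□(q ∧ (¬p ∨ q)) holds vacuously. ✓
d: successors {b}; ◇□(q ∧ (¬p ∨ q)) there: b:T. ✓
e: no successors, so □◇□(q ∧ (¬p ∨ q)) holds vacuously. ✓
f: no successors, so □◇□(q ∧ (¬p ∨ q)) holds vacuously. ✓
g: no successors, so □◇□(q ∧ (¬p ∨ q)) holds vacuously. ✓
h: successors {c, f}; ◇□(q ∧ (¬p ∨ q)) there: c:F, f:F. ✗
That's 5 of 8 worlds, so 5/8.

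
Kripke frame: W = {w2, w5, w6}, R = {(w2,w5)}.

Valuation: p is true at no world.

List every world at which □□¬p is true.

w2: successors {w5}; □¬p there: w5:T. ✓
w5: no successors, so □□¬p holds vacuously. ✓
w6: no successors, so □□¬p holds vacuously. ✓

{w2, w5, w6}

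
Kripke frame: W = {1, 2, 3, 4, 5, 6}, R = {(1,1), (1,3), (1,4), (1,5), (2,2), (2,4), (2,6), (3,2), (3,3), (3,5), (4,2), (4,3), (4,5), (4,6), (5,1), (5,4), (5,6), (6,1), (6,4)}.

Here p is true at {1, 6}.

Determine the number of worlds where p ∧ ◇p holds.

1: p is T, ◇p is T. ✓
2: p is F, ◇p is T. ✗
3: p is F, ◇p is F. ✗
4: p is F, ◇p is T. ✗
5: p is F, ◇p is T. ✗
6: p is T, ◇p is T. ✓
Satisfying worlds: {1, 6}.

2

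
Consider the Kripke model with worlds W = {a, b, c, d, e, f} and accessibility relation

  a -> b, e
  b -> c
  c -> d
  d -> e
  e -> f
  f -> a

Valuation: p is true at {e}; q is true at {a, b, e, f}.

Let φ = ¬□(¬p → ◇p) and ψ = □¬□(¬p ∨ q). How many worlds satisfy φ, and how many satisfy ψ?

3 and 0

For ¬□(¬p → ◇p):
a: □(¬p → ◇p) is F. ✓
b: □(¬p → ◇p) is F. ✓
c: □(¬p → ◇p) is T. ✗
d: □(¬p → ◇p) is T. ✗
e: □(¬p → ◇p) is F. ✓
f: □(¬p → ◇p) is T. ✗
— 3 worlds.
For □¬□(¬p ∨ q):
a: successors {b, e}; ¬□(¬p ∨ q) there: b:F, e:F. ✗
b: successors {c}; ¬□(¬p ∨ q) there: c:F. ✗
c: successors {d}; ¬□(¬p ∨ q) there: d:F. ✗
d: successors {e}; ¬□(¬p ∨ q) there: e:F. ✗
e: successors {f}; ¬□(¬p ∨ q) there: f:F. ✗
f: successors {a}; ¬□(¬p ∨ q) there: a:F. ✗
— 0 worlds.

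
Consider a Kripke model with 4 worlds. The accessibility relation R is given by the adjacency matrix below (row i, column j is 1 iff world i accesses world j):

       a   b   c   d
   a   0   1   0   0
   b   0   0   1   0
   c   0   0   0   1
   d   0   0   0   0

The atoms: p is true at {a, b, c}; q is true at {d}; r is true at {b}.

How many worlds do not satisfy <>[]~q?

2

a: successors {b}; []~q there: b:T. ✓
b: successors {c}; []~q there: c:F. ✗
c: successors {d}; []~q there: d:T. ✓
d: no successors, so <>[]~q fails. ✗
Satisfying worlds: {a, c}.
So <>[]~q fails at the other 2 worlds.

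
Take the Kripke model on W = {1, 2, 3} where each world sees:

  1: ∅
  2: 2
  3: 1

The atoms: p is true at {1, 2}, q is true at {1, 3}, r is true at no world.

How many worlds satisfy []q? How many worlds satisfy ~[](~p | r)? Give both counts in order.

2 and 2

For []q:
1: no successors, so []q holds vacuously. ✓
2: successors {2}; q there: 2:F. ✗
3: successors {1}; q there: 1:T. ✓
— 2 worlds.
For ~[](~p | r):
1: [](~p | r) is T. ✗
2: [](~p | r) is F. ✓
3: [](~p | r) is F. ✓
— 2 worlds.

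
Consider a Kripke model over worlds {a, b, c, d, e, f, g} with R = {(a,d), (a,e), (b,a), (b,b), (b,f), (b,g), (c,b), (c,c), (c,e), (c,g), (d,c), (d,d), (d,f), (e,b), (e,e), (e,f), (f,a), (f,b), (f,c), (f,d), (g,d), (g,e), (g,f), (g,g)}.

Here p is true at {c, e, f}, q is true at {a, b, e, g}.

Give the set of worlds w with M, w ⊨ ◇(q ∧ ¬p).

a: successors {d, e}; q ∧ ¬p there: d:F, e:F. ✗
b: successors {a, b, f, g}; q ∧ ¬p there: a:T, b:T, f:F, g:T. ✓
c: successors {b, c, e, g}; q ∧ ¬p there: b:T, c:F, e:F, g:T. ✓
d: successors {c, d, f}; q ∧ ¬p there: c:F, d:F, f:F. ✗
e: successors {b, e, f}; q ∧ ¬p there: b:T, e:F, f:F. ✓
f: successors {a, b, c, d}; q ∧ ¬p there: a:T, b:T, c:F, d:F. ✓
g: successors {d, e, f, g}; q ∧ ¬p there: d:F, e:F, f:F, g:T. ✓

{b, c, e, f, g}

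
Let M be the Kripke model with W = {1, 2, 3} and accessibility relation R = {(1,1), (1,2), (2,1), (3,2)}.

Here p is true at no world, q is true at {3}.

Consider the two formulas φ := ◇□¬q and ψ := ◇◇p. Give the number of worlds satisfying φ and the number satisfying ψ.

3 and 0

For ◇□¬q:
1: successors {1, 2}; □¬q there: 1:T, 2:T. ✓
2: successors {1}; □¬q there: 1:T. ✓
3: successors {2}; □¬q there: 2:T. ✓
— 3 worlds.
For ◇◇p:
1: successors {1, 2}; ◇p there: 1:F, 2:F. ✗
2: successors {1}; ◇p there: 1:F. ✗
3: successors {2}; ◇p there: 2:F. ✗
— 0 worlds.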